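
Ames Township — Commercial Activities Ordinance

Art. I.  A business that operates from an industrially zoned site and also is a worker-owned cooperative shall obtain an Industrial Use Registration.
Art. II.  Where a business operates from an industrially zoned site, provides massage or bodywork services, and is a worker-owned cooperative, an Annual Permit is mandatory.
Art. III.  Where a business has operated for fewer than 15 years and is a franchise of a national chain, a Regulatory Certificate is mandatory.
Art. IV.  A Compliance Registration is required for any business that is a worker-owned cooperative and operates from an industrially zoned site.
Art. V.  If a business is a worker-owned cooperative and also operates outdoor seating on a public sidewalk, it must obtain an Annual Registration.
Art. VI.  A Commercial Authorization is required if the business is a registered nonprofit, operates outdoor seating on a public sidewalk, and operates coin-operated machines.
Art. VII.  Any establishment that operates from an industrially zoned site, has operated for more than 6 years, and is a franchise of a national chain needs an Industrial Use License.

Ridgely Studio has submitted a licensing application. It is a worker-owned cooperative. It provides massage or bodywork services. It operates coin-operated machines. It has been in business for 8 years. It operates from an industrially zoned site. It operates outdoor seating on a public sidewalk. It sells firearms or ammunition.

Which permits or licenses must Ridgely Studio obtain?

Art. I. operates from an industrially zoned site; is a worker-owned cooperative → Industrial Use Registration required.
Art. II. operates from an industrially zoned site; provides massage or bodywork services; is a worker-owned cooperative → Annual Permit required.
Art. III. years in business 8 < 15; is a worker-owned cooperative (not: is a franchise of a national chain) → Regulatory Certificate not required.
Art. IV. is a worker-owned cooperative; operates from an industrially zoned site → Compliance Registration required.
Art. V. is a worker-owned cooperative; operates outdoor seating on a public sidewalk → Annual Registration required.
Art. VI. is a worker-owned cooperative (not: is a registered nonprofit); operates outdoor seating on a public sidewalk; operates coin-operated machines → Commercial Authorization not required.
Art. VII. operates from an industrially zoned site; years in business 8 > 6; is a worker-owned cooperative (not: is a franchise of a national chain) → Industrial Use License not required.

Annual Permit, Annual Registration, Compliance Registration, Industrial Use Registration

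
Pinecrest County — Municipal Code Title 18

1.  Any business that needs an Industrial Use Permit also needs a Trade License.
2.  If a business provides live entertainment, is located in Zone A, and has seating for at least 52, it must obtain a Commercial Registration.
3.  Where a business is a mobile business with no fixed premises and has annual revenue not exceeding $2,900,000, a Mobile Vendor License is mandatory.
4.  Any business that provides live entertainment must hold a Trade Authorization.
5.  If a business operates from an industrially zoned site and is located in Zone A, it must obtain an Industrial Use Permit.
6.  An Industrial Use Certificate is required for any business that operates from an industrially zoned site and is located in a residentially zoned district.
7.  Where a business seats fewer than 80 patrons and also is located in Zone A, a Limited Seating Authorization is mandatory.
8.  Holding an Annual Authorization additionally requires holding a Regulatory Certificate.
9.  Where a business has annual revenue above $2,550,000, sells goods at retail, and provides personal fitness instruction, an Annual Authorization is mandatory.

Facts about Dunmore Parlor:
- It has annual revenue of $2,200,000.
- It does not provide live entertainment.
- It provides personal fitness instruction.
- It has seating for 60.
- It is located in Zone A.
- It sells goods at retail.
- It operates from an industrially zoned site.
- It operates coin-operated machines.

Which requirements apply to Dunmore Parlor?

1. Industrial Use Permit is required → Trade License also required.
2. does not provide live entertainment; is located in Zone A; seating 60 ≥ 52 → Commercial Registration not required.
3. operates from an industrially zoned site (not: is a mobile business with no fixed premises); revenue $2,200,000 ≤ $2,900,000 → Mobile Vendor License not required.
4. does not provide live entertainment → Trade Authorization not required.
5. operates from an industrially zoned site; is located in Zone A → Industrial Use Permit required.
6. operates from an industrially zoned site; is located in Zone A (not: is located in a residentially zoned district) → Industrial Use Certificate not required.
7. seating 60 < 80; is located in Zone A → Limited Seating Authorization required.
8. Annual Authorization is not required → no effect.
9. revenue $2,200,000 ≤ $2,550,000; sells goods at retail; provides personal fitness instruction → Annual Authorization not required.

Industrial Use Permit, Limited Seating Authorization, Trade License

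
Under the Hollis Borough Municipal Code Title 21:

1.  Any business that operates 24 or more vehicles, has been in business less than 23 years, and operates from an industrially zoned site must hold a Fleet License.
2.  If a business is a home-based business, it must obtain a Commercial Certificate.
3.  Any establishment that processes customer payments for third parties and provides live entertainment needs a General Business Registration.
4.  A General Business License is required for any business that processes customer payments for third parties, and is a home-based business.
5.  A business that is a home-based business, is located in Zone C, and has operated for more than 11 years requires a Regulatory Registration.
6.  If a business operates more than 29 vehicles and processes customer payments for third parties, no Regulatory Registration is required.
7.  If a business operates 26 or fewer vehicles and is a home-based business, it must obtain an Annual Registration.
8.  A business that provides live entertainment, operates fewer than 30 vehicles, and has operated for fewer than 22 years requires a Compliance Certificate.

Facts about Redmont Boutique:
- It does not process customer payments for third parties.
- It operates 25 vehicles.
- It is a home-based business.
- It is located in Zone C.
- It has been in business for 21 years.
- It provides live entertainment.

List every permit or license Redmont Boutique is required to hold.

Annual Registration, Commercial Certificate, Compliance Certificate, Regulatory Registration

1. vehicles 25 ≥ 24; years in business 21 < 23; is a home-based business (not: operates from an industrially zoned site) → Fleet License not required.
2. is a home-based business → Commercial Certificate required.
3. does not process customer payments for third parties; provides live entertainment → General Business Registration not required.
4. does not process customer payments for third parties; is a home-based business → General Business License not required.
5. is a home-based business; is located in Zone C; years in business 21 > 11 → Regulatory Registration required.
6. vehicles 25 ≤ 29; does not process customer payments for third parties → Regulatory Registration exemption does not apply.
7. vehicles 25 ≤ 26; is a home-based business → Annual Registration required.
8. provides live entertainment; vehicles 25 < 30; years in business 21 < 22 → Compliance Certificate required.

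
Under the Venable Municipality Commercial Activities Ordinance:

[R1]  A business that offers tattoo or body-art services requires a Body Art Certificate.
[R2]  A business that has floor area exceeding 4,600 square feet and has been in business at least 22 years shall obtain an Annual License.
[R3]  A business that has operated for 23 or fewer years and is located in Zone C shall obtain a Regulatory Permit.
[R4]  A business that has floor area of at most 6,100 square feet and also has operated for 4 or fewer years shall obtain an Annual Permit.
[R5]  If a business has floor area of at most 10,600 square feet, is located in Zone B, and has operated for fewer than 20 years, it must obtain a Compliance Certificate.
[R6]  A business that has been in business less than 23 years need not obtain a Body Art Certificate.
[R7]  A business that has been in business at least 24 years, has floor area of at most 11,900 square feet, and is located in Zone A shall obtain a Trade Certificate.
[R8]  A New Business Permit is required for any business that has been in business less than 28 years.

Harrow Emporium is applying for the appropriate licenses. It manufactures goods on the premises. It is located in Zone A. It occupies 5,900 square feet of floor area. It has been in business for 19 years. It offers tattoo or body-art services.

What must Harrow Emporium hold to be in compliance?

[R1] offers tattoo or body-art services → Body Art Certificate required.
[R2] floor area 5,900 square feet > 4,600 square feet; years in business 19 < 22 → Annual License not required.
[R3] years in business 19 ≤ 23; is located in Zone A (not: is located in Zone C) → Regulatory Permit not required.
[R4] floor area 5,900 square feet ≤ 6,100 square feet; years in business 19 > 4 → Annual Permit not required.
[R5] floor area 5,900 square feet ≤ 10,600 square feet; is located in Zone A (not: is located in Zone B); years in business 19 < 20 → Compliance Certificate not required.
[R6] years in business 19 < 23 → exempt from Body Art Certificate.
[R7] years in business 19 < 24; floor area 5,900 square feet ≤ 11,900 square feet; is located in Zone A → Trade Certificate not required.
[R8] years in business 19 < 28 → New Business Permit required.

New Business Permit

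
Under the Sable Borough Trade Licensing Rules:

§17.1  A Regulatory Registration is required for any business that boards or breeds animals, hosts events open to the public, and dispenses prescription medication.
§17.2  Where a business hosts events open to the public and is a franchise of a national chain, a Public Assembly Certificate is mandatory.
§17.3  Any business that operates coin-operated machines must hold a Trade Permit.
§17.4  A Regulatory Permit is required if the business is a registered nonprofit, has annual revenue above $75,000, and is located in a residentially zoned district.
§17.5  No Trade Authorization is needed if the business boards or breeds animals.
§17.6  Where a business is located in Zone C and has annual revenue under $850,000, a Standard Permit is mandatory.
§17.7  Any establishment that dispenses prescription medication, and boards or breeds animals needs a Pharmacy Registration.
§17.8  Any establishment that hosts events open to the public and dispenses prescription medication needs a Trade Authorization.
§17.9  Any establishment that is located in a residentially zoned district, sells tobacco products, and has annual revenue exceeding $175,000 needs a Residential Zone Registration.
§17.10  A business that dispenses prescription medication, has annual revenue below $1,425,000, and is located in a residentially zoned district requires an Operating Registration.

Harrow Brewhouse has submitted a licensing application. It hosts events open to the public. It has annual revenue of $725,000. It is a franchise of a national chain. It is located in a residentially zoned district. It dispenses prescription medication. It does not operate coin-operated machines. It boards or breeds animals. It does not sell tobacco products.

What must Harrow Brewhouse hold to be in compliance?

Operating Registration, Pharmacy Registration, Public Assembly Certificate, Regulatory Registration

§17.1 boards or breeds animals; hosts events open to the public; dispenses prescription medication → Regulatory Registration required.
§17.2 hosts events open to the public; is a franchise of a national chain → Public Assembly Certificate required.
§17.3 does not operate coin-operated machines → Trade Permit not required.
§17.4 is a franchise of a national chain (not: is a registered nonprofit); revenue $725,000 > $75,000; is located in a residentially zoned district → Regulatory Permit not required.
§17.5 boards or breeds animals → exempt from Trade Authorization.
§17.6 is located in a residentially zoned district (not: is located in Zone C); revenue $725,000 < $850,000 → Standard Permit not required.
§17.7 dispenses prescription medication; boards or breeds animals → Pharmacy Registration required.
§17.8 hosts events open to the public; dispenses prescription medication → Trade Authorization required.
§17.9 is located in a residentially zoned district; does not sell tobacco products; revenue $725,000 > $175,000 → Residential Zone Registration not required.
§17.10 dispenses prescription medication; revenue $725,000 < $1,425,000; is located in a residentially zoned district → Operating Registration required.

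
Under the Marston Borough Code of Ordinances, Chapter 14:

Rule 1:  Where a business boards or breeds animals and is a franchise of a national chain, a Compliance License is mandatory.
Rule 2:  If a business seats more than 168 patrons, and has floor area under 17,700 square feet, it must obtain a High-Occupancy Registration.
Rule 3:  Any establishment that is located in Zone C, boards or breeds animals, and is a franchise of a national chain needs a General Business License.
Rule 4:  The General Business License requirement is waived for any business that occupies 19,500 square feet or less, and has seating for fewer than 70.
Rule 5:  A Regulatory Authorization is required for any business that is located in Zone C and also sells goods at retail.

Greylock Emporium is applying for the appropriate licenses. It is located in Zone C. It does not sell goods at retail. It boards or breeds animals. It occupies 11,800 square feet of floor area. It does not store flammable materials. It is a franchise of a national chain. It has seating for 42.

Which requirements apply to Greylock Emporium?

Compliance License

Rule 1: boards or breeds animals; is a franchise of a national chain → Compliance License required.
Rule 2: seating 42 ≤ 168; floor area 11,800 square feet < 17,700 square feet → High-Occupancy Registration not required.
Rule 3: is located in Zone C; boards or breeds animals; is a franchise of a national chain → General Business License required.
Rule 4: floor area 11,800 square feet ≤ 19,500 square feet; seating 42 < 70 → exempt from General Business License.
Rule 5: is located in Zone C; does not sell goods at retail → Regulatory Authorization not required.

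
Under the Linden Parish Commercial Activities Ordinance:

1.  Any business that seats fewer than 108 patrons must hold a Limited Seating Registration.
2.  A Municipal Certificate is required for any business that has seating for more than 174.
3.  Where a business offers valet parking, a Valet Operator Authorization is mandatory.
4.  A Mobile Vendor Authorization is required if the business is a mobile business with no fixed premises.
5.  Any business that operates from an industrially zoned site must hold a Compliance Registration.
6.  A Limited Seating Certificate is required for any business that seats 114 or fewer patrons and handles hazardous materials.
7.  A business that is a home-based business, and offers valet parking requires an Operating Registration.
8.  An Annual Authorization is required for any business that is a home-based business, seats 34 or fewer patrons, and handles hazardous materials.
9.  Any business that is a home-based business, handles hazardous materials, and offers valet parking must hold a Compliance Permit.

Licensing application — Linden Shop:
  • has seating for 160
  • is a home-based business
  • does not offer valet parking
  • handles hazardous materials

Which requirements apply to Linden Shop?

None

1. seating 160 ≥ 108 → Limited Seating Registration not required.
2. seating 160 ≤ 174 → Municipal Certificate not required.
3. does not offer valet parking → Valet Operator Authorization not required.
4. is a home-based business (not: is a mobile business with no fixed premises) → Mobile Vendor Authorization not required.
5. is a home-based business (not: operates from an industrially zoned site) → Compliance Registration not required.
6. seating 160 > 114; handles hazardous materials → Limited Seating Certificate not required.
7. is a home-based business; does not offer valet parking → Operating Registration not required.
8. is a home-based business; seating 160 > 34; handles hazardous materials → Annual Authorization not required.
9. is a home-based business; handles hazardous materials; does not offer valet parking → Compliance Permit not required.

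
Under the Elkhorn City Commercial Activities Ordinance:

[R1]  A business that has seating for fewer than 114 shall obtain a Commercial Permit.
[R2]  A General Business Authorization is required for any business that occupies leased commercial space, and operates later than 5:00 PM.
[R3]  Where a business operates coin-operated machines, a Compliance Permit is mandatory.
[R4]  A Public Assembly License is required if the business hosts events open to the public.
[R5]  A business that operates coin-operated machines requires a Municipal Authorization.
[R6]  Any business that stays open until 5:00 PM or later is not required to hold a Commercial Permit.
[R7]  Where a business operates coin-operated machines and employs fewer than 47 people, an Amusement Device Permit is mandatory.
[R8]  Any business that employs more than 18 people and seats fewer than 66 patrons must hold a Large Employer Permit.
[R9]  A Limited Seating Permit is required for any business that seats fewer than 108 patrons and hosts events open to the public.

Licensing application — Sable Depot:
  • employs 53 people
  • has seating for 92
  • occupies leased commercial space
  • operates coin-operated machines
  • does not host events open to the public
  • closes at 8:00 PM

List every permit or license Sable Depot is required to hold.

Compliance Permit, General Business Authorization, Municipal Authorization

[R1] seating 92 < 114 → Commercial Permit required.
[R2] occupies leased commercial space; closes 8:00 PM, after 5:00 PM → General Business Authorization required.
[R3] operates coin-operated machines → Compliance Permit required.
[R4] does not host events open to the public → Public Assembly License not required.
[R5] operates coin-operated machines → Municipal Authorization required.
[R6] closes 8:00 PM, after 5:00 PM → exempt from Commercial Permit.
[R7] operates coin-operated machines; employees 53 ≥ 47 → Amusement Device Permit not required.
[R8] employees 53 > 18; seating 92 ≥ 66 → Large Employer Permit not required.
[R9] seating 92 < 108; does not host events open to the public → Limited Seating Permit not required.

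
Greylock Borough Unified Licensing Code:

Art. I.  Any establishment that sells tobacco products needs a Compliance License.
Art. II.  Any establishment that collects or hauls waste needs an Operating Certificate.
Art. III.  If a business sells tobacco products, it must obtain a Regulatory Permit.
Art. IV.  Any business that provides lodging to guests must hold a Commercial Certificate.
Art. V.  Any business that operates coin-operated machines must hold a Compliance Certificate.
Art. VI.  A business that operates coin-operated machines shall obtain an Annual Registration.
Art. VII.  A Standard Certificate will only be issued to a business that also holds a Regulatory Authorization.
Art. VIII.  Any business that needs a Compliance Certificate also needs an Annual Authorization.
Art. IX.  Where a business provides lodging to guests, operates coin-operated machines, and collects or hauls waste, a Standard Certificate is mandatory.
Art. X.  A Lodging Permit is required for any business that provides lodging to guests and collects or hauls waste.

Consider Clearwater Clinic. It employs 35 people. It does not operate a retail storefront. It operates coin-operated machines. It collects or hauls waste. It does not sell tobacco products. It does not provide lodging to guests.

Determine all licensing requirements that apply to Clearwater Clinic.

Art. I. does not sell tobacco products → Compliance License not required.
Art. II. collects or hauls waste → Operating Certificate required.
Art. III. does not sell tobacco products → Regulatory Permit not required.
Art. IV. does not provide lodging to guests → Commercial Certificate not required.
Art. V. operates coin-operated machines → Compliance Certificate required.
Art. VI. operates coin-operated machines → Annual Registration required.
Art. VII. Standard Certificate is not required → no effect.
Art. VIII. Compliance Certificate is required → Annual Authorization also required.
Art. IX. does not provide lodging to guests; operates coin-operated machines; collects or hauls waste → Standard Certificate not required.
Art. X. does not provide lodging to guests; collects or hauls waste → Lodging Permit not required.

Annual Authorization, Annual Registration, Compliance Certificate, Operating Certificate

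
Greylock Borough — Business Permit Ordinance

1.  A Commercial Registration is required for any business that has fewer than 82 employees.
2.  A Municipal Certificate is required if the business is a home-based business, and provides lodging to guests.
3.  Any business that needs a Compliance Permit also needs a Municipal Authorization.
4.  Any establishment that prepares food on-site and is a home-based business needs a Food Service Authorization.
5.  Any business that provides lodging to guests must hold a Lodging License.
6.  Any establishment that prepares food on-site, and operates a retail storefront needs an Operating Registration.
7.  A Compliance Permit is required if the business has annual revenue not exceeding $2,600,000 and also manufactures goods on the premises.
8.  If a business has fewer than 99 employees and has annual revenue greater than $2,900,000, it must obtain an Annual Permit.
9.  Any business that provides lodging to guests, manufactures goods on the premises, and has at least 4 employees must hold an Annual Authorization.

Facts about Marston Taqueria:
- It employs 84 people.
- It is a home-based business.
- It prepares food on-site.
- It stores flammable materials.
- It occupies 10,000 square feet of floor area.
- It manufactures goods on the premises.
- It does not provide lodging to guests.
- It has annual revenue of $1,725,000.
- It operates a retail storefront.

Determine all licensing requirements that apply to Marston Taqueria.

1. employees 84 ≥ 82 → Commercial Registration not required.
2. is a home-based business; does not provide lodging to guests → Municipal Certificate not required.
3. Compliance Permit is required → Municipal Authorization also required.
4. prepares food on-site; is a home-based business → Food Service Authorization required.
5. does not provide lodging to guests → Lodging License not required.
6. prepares food on-site; operates a retail storefront → Operating Registration required.
7. revenue $1,725,000 ≤ $2,600,000; manufactures goods on the premises → Compliance Permit required.
8. employees 84 < 99; revenue $1,725,000 ≤ $2,900,000 → Annual Permit not required.
9. does not provide lodging to guests; manufactures goods on the premises; employees 84 ≥ 4 → Annual Authorization not required.

Compliance Permit, Food Service Authorization, Municipal Authorization, Operating Registration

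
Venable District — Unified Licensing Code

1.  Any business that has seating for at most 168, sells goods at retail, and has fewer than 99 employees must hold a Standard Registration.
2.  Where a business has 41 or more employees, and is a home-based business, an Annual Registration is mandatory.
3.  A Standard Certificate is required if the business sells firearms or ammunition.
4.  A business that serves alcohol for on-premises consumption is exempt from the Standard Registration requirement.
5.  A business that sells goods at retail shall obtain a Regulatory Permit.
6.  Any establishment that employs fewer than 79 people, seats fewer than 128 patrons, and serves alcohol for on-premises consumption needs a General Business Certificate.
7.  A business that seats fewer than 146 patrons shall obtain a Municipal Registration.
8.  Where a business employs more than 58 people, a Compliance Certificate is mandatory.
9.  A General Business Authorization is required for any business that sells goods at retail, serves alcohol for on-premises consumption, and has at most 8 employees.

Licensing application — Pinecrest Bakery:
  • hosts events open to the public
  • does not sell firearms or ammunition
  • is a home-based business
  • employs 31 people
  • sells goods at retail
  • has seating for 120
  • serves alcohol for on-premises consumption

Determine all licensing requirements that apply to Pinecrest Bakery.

General Business Certificate, Municipal Registration, Regulatory Permit

1. seating 120 ≤ 168; sells goods at retail; employees 31 < 99 → Standard Registration required.
2. employees 31 < 41; is a home-based business → Annual Registration not required.
3. does not sell firearms or ammunition → Standard Certificate not required.
4. serves alcohol for on-premises consumption → exempt from Standard Registration.
5. sells goods at retail → Regulatory Permit required.
6. employees 31 < 79; seating 120 < 128; serves alcohol for on-premises consumption → General Business Certificate required.
7. seating 120 < 146 → Municipal Registration required.
8. employees 31 ≤ 58 → Compliance Certificate not required.
9. sells goods at retail; serves alcohol for on-premises consumption; employees 31 > 8 → General Business Authorization not required.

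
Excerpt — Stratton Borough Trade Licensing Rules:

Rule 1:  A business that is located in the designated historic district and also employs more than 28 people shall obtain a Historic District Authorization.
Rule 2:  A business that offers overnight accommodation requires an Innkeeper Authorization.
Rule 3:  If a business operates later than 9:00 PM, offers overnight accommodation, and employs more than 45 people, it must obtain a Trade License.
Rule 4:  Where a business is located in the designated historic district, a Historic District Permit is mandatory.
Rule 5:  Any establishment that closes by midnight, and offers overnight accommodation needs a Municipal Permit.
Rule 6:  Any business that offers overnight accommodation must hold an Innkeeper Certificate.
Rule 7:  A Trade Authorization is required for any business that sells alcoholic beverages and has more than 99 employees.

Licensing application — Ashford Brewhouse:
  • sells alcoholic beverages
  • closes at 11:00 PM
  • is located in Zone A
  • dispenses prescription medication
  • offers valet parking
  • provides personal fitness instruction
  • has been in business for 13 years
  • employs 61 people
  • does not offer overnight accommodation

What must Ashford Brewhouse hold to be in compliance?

Rule 1: is located in Zone A (not: is located in the designated historic district); employees 61 > 28 → Historic District Authorization not required.
Rule 2: does not offer overnight accommodation → Innkeeper Authorization not required.
Rule 3: closes 11:00 PM, after 9:00 PM; does not offer overnight accommodation; employees 61 > 45 → Trade License not required.
Rule 4: is located in Zone A (not: is located in the designated historic district) → Historic District Permit not required.
Rule 5: closes 11:00 PM, at/before midnight; does not offer overnight accommodation → Municipal Permit not required.
Rule 6: does not offer overnight accommodation → Innkeeper Certificate not required.
Rule 7: sells alcoholic beverages; employees 61 ≤ 99 → Trade Authorization not required.

None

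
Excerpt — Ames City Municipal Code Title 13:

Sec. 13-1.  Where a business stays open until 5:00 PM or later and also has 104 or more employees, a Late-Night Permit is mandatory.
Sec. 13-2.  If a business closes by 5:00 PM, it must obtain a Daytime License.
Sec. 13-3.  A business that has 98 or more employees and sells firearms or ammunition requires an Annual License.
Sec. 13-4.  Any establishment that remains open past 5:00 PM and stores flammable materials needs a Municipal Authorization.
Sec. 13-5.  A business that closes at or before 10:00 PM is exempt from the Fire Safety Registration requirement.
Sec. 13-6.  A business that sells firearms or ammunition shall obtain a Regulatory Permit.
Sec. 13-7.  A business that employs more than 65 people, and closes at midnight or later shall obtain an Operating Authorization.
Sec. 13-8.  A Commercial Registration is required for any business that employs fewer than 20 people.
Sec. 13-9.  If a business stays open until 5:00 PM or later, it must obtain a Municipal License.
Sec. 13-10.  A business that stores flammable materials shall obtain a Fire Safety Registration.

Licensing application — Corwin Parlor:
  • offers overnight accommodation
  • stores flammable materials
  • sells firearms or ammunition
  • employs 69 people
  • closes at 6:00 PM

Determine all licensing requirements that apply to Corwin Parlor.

Municipal Authorization, Municipal License, Regulatory Permit

Sec. 13-1. closes 6:00 PM, after 5:00 PM; employees 69 < 104 → Late-Night Permit not required.
Sec. 13-2. closes 6:00 PM, after 5:00 PM → Daytime License not required.
Sec. 13-3. employees 69 < 98; sells firearms or ammunition → Annual License not required.
Sec. 13-4. closes 6:00 PM, after 5:00 PM; stores flammable materials → Municipal Authorization required.
Sec. 13-5. closes 6:00 PM, at/before 10:00 PM → exempt from Fire Safety Registration.
Sec. 13-6. sells firearms or ammunition → Regulatory Permit required.
Sec. 13-7. employees 69 > 65; closes 6:00 PM, at/before midnight → Operating Authorization not required.
Sec. 13-8. employees 69 ≥ 20 → Commercial Registration not required.
Sec. 13-9. closes 6:00 PM, after 5:00 PM → Municipal License required.
Sec. 13-10. stores flammable materials → Fire Safety Registration required.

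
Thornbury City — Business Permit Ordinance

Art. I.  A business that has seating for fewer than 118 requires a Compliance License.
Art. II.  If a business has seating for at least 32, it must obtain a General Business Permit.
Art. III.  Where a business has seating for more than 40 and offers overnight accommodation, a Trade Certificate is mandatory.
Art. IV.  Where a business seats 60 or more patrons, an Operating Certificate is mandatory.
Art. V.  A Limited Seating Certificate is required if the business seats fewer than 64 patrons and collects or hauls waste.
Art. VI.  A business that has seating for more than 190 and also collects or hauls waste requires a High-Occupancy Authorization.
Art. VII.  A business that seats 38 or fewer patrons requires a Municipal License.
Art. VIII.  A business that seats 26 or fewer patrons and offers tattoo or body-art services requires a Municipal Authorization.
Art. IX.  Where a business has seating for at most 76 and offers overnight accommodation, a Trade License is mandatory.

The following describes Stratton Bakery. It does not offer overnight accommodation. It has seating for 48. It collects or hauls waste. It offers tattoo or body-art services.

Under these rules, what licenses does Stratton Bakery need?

Compliance License, General Business Permit, Limited Seating Certificate

Art. I. seating 48 < 118 → Compliance License required.
Art. II. seating 48 ≥ 32 → General Business Permit required.
Art. III. seating 48 > 40; does not offer overnight accommodation → Trade Certificate not required.
Art. IV. seating 48 < 60 → Operating Certificate not required.
Art. V. seating 48 < 64; collects or hauls waste → Limited Seating Certificate required.
Art. VI. seating 48 ≤ 190; collects or hauls waste → High-Occupancy Authorization not required.
Art. VII. seating 48 > 38 → Municipal License not required.
Art. VIII. seating 48 > 26; offers tattoo or body-art services → Municipal Authorization not required.
Art. IX. seating 48 ≤ 76; does not offer overnight accommodation → Trade License not required.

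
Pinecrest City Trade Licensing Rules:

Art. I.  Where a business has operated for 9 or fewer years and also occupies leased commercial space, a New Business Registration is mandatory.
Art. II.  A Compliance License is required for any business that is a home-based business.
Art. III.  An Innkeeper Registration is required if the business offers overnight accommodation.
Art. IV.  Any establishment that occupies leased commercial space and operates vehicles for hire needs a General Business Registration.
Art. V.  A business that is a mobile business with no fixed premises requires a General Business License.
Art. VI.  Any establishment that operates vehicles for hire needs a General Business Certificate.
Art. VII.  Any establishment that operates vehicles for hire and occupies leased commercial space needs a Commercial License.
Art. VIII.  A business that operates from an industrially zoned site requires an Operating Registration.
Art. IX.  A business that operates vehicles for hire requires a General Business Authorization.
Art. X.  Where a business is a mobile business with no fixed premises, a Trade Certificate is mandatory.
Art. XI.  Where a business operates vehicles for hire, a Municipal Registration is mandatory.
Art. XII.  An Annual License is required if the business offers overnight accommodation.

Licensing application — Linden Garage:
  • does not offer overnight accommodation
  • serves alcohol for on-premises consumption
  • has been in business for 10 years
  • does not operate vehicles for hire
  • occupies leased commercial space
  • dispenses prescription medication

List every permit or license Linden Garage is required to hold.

None

Art. I. years in business 10 > 9; occupies leased commercial space → New Business Registration not required.
Art. II. occupies leased commercial space (not: is a home-based business) → Compliance License not required.
Art. III. does not offer overnight accommodation → Innkeeper Registration not required.
Art. IV. occupies leased commercial space; does not operate vehicles for hire → General Business Registration not required.
Art. V. occupies leased commercial space (not: is a mobile business with no fixed premises) → General Business License not required.
Art. VI. does not operate vehicles for hire → General Business Certificate not required.
Art. VII. does not operate vehicles for hire; occupies leased commercial space → Commercial License not required.
Art. VIII. occupies leased commercial space (not: operates from an industrially zoned site) → Operating Registration not required.
Art. IX. does not operate vehicles for hire → General Business Authorization not required.
Art. X. occupies leased commercial space (not: is a mobile business with no fixed premises) → Trade Certificate not required.
Art. XI. does not operate vehicles for hire → Municipal Registration not required.
Art. XII. does not offer overnight accommodation → Annual License not required.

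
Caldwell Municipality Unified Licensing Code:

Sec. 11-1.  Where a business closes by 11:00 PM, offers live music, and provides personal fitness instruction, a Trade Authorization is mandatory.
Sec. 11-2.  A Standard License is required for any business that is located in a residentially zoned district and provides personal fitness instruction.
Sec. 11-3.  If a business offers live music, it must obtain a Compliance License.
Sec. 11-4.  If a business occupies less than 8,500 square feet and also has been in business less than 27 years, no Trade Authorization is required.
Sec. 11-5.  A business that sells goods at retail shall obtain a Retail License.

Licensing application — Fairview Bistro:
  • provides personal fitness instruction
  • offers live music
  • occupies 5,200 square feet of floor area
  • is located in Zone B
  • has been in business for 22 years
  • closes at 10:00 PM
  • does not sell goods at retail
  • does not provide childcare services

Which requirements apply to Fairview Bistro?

Sec. 11-1. closes 10:00 PM, at/before 11:00 PM; offers live music; provides personal fitness instruction → Trade Authorization required.
Sec. 11-2. is located in Zone B (not: is located in a residentially zoned district); provides personal fitness instruction → Standard License not required.
Sec. 11-3. offers live music → Compliance License required.
Sec. 11-4. floor area 5,200 square feet < 8,500 square feet; years in business 22 < 27 → exempt from Trade Authorization.
Sec. 11-5. does not sell goods at retail → Retail License not required.

Compliance License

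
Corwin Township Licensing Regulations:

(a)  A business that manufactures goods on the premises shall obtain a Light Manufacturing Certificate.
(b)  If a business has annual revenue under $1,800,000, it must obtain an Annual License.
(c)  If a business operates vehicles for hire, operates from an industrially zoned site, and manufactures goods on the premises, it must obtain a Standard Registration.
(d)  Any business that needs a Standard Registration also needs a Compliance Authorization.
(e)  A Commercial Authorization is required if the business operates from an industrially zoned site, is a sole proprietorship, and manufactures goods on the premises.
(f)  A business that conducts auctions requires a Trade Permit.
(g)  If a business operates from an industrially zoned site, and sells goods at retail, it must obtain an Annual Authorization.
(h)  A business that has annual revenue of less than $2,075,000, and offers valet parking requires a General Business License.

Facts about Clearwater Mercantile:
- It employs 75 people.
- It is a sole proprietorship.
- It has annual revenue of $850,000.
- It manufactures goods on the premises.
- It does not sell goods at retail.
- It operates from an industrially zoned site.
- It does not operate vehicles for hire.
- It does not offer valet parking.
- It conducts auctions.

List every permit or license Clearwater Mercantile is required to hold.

(a) manufactures goods on the premises → Light Manufacturing Certificate required.
(b) revenue $850,000 < $1,800,000 → Annual License required.
(c) does not operate vehicles for hire; operates from an industrially zoned site; manufactures goods on the premises → Standard Registration not required.
(d) Standard Registration is not required → no effect.
(e) operates from an industrially zoned site; is a sole proprietorship; manufactures goods on the premises → Commercial Authorization required.
(f) conducts auctions → Trade Permit required.
(g) operates from an industrially zoned site; does not sell goods at retail → Annual Authorization not required.
(h) revenue $850,000 < $2,075,000; does not offer valet parking → General Business License not required.

Annual License, Commercial Authorization, Light Manufacturing Certificate, Trade Permit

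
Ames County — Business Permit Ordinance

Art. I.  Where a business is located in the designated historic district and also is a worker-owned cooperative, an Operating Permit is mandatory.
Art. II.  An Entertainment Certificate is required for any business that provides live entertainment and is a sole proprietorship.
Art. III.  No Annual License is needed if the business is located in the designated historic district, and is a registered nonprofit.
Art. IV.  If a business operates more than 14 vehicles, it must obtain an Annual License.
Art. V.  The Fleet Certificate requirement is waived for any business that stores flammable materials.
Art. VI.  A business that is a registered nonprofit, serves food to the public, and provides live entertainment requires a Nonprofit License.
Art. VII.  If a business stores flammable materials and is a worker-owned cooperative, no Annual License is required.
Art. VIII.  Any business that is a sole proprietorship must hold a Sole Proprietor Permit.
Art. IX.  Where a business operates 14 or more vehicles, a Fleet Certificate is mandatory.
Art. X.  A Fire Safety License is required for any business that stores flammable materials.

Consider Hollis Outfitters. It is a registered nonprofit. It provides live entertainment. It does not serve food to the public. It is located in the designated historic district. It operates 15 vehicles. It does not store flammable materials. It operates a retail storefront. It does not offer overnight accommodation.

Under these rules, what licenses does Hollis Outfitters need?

Art. I. is located in the designated historic district; is a registered nonprofit (not: is a worker-owned cooperative) → Operating Permit not required.
Art. II. provides live entertainment; is a registered nonprofit (not: is a sole proprietorship) → Entertainment Certificate not required.
Art. III. is located in the designated historic district; is a registered nonprofit → exempt from Annual License.
Art. IV. vehicles 15 > 14 → Annual License required.
Art. V. does not store flammable materials → Fleet Certificate exemption does not apply.
Art. VI. is a registered nonprofit; does not serve food to the public; provides live entertainment → Nonprofit License not required.
Art. VII. does not store flammable materials; is a registered nonprofit (not: is a worker-owned cooperative) → Annual License exemption does not apply.
Art. VIII. is a registered nonprofit (not: is a sole proprietorship) → Sole Proprietor Permit not required.
Art. IX. vehicles 15 ≥ 14 → Fleet Certificate required.
Art. X. does not store flammable materials → Fire Safety License not required.

Fleet Certificate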